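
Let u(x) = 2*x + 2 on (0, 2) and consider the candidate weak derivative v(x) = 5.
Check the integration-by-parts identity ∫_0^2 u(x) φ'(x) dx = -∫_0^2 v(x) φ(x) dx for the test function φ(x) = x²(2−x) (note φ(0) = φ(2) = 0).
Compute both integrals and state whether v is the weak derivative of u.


LHS = -8/3, RHS = -20/3. No, v is not the weak derivative of u.

u(x) = 2*x + 2, classical derivative u'(x) = 2.
φ(x) = x²(2−x), so φ'(x) = x*(4 - 3*x).
Note φ(0) = φ(2) = 0, so the boundary term u·φ vanishes.
LHS = ∫_0^2 u(x) φ'(x) dx = ∫_0^2 (-6*x^3 + 2*x^2 + 8*x) dx. Term by term:
  ∫_0^2 -6*x^3 dx = -24;  ∫_0^2 2*x^2 dx = 16/3;  ∫_0^2 8*x dx = 16.
Sum: -24 + 16/3 + 16 = -8/3.
So LHS = -8/3.
∫_0^2 v(x) φ(x) dx = ∫_0^2 (-5*x^3 + 10*x^2) dx. Term by term:
  ∫_0^2 -5*x^3 dx = -20;  ∫_0^2 10*x^2 dx = 80/3.
Sum: -20 + 80/3 = 20/3.
So RHS = -∫_0^2 v(x) φ(x) dx = -20/3.
LHS − RHS = 4 ≠ 0, so the identity fails.
(For a valid weak derivative the identity must hold for EVERY test function, in particular this one. The failure shows v is NOT the weak derivative of u.)
Correct weak derivative would be u'(x) = 2.


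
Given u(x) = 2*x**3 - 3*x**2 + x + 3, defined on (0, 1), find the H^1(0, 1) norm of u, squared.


||u||_{H^1}^2 = 1933/210

The H^1 norm (squared) on an interval (0, L) is
  ||u||_{H^1}^2 = ∫_0^L u(x)^2 dx + ∫_0^L u'(x)^2 dx.
Compute u'(x) = 6*x**2 - 6*x + 1.
Then u(x)^2 = 4*x**6 - 12*x**5 + 13*x**4 + 6*x**3 - 17*x**2 + 6*x + 9 and u'(x)^2 = 36*x**4 - 72*x**3 + 48*x**2 - 12*x + 1.
Integrate each monomial from 0 to 1 using ∫_0^1 c·x^n dx = c·1^(n+1)/(n+1):
  ∫_0^1 u(x)^2 dx = ∫_0^1 (4*x^6 - 12*x^5 + 13*x^4 + 6*x^3 - 17*x^2 + 6*x + 9) dx. Term by term:
    ∫_0^1 4*x^6 dx = 4/7;  ∫_0^1 -12*x^5 dx = -2;  ∫_0^1 13*x^4 dx = 13/5;
    ∫_0^1 6*x^3 dx = 3/2;  ∫_0^1 -17*x^2 dx = -17/3;  ∫_0^1 6*x dx = 3;
    ∫_0^1 9 dx = 9.
  Sum: 4/7 − 2 + 13/5 + 3/2 − 17/3 + 3 + 9 = 1891/210.
  ∫_0^1 u'(x)^2 dx = ∫_0^1 (36*x^4 - 72*x^3 + 48*x^2 - 12*x + 1) dx. Term by term:
    ∫_0^1 36*x^4 dx = 36/5;  ∫_0^1 -72*x^3 dx = -18;  ∫_0^1 48*x^2 dx = 16;
    ∫_0^1 -12*x dx = -6;  ∫_0^1 1 dx = 1.
  Sum: 36/5 − 18 + 16 − 6 + 1 = 1/5.
Adding: ||u||_{H^1}^2 = 1891/210 + 1/5 = 1933/210.


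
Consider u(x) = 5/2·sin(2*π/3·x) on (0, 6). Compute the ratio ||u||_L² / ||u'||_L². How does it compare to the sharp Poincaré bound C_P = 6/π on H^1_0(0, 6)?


||u||_L² / ||u'||_L² = 3/(2*π) < C_P = 6/π.

u(x) = 5/2·sin(2*π/3·x), so u'(x) = 5*π*cos(2*π*x/3)/3.
Writing u(x) = A·sin(kπx/L) with A = 5/2 and k = 4, use ∫_0^L sin²(kπx/L) dx = L/2 and ∫_0^L cos²(kπx/L) dx = L/2.
u² = 25/4·sin²(2*π/3·x) and (u')² = 25*π^2/9·cos²(2*π/3·x), and each of sin², cos² integrates to L/2 = 3 over (0, 6).
∫_0^6 u² dx = 75/4, so ||u||_L² = 5*sqrt(3)/2.
∫_0^6 (u')² dx = 25*π^2/3, so ||u'||_L² = 5*sqrt(3)*π/3.
Ratio ||u||_L² / ||u'||_L² = 3/(2*π).
Sharp Poincaré constant on H^1_0(0, 6) is C_P = L/π = 6/π, achieved by sin(π/6·x).
This is the k = 4 harmonic; the ratio L/(kπ) is strictly less than C_P = L/π, consistent with the sharp inequality ||u||_L² ≤ C_P ||u'||_L².


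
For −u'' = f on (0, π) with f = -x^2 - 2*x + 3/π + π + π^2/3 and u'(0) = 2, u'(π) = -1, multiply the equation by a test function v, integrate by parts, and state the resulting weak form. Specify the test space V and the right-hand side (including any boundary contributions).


V = H^1(0, π) (v unrestricted at boundary; u is determined up to an additive constant); weak form: ∫_0^π u'v' dx = ∫_0^π (-x^2 - 2*x + 3/π + π + π^2/3) v dx − v(π) − 2·v(0) for all v ∈ V.

Multiply both sides by a test function v and integrate from 0 to π:
  ∫_0^π −u''(x) v(x) dx = ∫_0^π f(x) v(x) dx.
Integrate the LHS by parts once:
  ∫_0^π −u'' v dx = −[u'(x) v(x)]_0^π + ∫_0^π u'(x) v'(x) dx.
Thus ∫_0^π u'(x) v'(x) dx = ∫_0^π f(x) v(x) dx + [u'(x) v(x)]_0^π.
Choose V so that boundary terms are either known or forced to vanish.
u has inhomogeneous Neumann u'(0) = 2, u'(π) = -1. [u' v]_0^π = (-1)·v(π) − (2)·v(0) = − v(π) − 2·v(0). Take V = H^1(0, π); boundary term becomes part of RHS.
Weak formulation: find u (satisfying any essential BC) such that ∫_0^π u'(x) v'(x) dx = ∫_0^π f v dx − v(π) − 2·v(0) for all v ∈ V (Neumann data are natural BCs: they enter the RHS as boundary terms).
Substituting f(x) = -x^2 - 2*x + 3/π + π + π^2/3, the right-hand side is ∫_0^π (-x^2 - 2*x + 3/π + π + π^2/3) v dx − v(π) − 2·v(0).
Compatibility check (pure Neumann): taking v ≡ 1 ∈ V gives 0 = ∫_0^π f dx + (-1) − (2), i.e. ∫_0^π f dx must equal u'(0) − u'(π) = 3. Indeed ∫_0^π (-x^2 - 2*x + 3/π + π + π^2/3) dx = 3, so the data are compatible. The solution is then unique only up to an additive constant (fix it e.g. by requiring ∫_0^π u dx = 0).


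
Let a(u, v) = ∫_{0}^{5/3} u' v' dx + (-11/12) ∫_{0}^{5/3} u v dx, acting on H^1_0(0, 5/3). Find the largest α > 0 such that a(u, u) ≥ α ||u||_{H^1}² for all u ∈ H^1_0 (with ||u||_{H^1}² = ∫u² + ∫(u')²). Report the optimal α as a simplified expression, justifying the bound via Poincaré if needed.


α = (-275 + 108*π^2)/(12*(25 + 9*π^2))

Coercivity of a(·,·) on H^1_0(0, 5/3) means a(u, u) ≥ α ||u||_{H^1}² for every u ∈ H^1_0.
The interval has length L = 5/3, and Poincaré/coercivity depend only on L. Here a(u, u) = ∫(u')² + (-11/12)·∫u².
Here c = -11/12 < 0 with |c| < (π/L)² = 9*π^2/25, so coercivity still holds. The condition a(u,u) ≥ α||u||_{H^1}² reads (1−α)∫(u')² ≥ (α−c)∫u². Any admissible α is ≤ 1 (rapidly oscillating u have ∫u²/∫(u')² → 0), and α = 1 would force 0 ≥ (1−c)∫u², impossible since c < 1; so 1−α > 0. By the sharp Poincaré inequality on H^1_0 of an interval of length L, ∫(u')² ≥ (π/L)²∫u² with equality for the first sine mode sin(π(x−x₀)/L) (x₀ the left endpoint), so the inequality holds for all u iff (1−α)(π/L)² ≥ α − c, i.e. α ≤ ((π/L)² + c)/((π/L)² + 1) = (1 + c(L/π)²)/(1 + (L/π)²). (Direct route, valid since c ≤ 0: Poincaré gives c∫u² ≥ c(L/π)²∫(u')², so a(u,u) ≥ (1 + c(L/π)²)∫(u')², while ||u||_{H^1}² ≤ (1 + (L/π)²)∫(u')²; dividing yields the same α.) With (π/L)² = 9*π^2/25 and c = -11/12, the largest admissible constant is α = ((π/L)² + c)/((π/L)² + 1).
Simplifying, α = (-275 + 108*π^2)/(12*(25 + 9*π^2)).


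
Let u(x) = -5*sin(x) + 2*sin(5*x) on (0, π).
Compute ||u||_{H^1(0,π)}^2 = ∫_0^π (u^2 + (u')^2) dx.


||u||_{H^1(0,π)}^2 = 77*π

u'(x) = -5*cos(x) + 10*cos(5*x).
Expand u² and (u')² and integrate term by term on (0, π), using: for integers n ≥ 1, ∫_0^π sin²(nx) dx = ∫_0^π cos²(nx) dx = π/2; for n ≠ n', ∫_0^π sin(nx)sin(n'x) dx = ∫_0^π cos(nx)cos(n'x) dx = 0; and by product-to-sum, ∫_0^π sin(nx)cos(n'x) dx = ½∫_0^π [sin((n+n')x) + sin((n−n')x)] dx, which is 0 when n+n' is even and 2n/(n²−n'²) when n+n' is odd (it need not vanish on (0, π)).
  u² squared terms: (-5)²·∫sin(x)² dx = 25·π/2 = 25*π/2;  (2)²·∫sin(5x)² dx = 4·π/2 = 2*π.
  u² cross terms: 2·(-5)·(2)·∫sin(x)·sin(5x) dx = -20·(0) = 0.
  So ∫_0^π u² dx = 25*π/2 + 2*π + 0 = 29*π/2.
  (u')² squared terms: (-5)²·∫cos(x)² dx = 25·π/2 = 25*π/2;  (10)²·∫cos(5x)² dx = 100·π/2 = 50*π.
  (u')² cross terms: 2·(-5)·(10)·∫cos(x)·cos(5x) dx = -100·(0) = 0.
  So ∫_0^π (u')² dx = 25*π/2 + 50*π + 0 = 125*π/2.
||u||_{H^1}^2 = (29*π/2) + (125*π/2) = 77*π.


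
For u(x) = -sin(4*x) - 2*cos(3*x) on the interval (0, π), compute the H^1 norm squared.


||u||_{H^1(0,π)}^2 = 320/7 + 57*π/2

u'(x) = 6*sin(3*x) - 4*cos(4*x).
Expand u² and (u')² and integrate term by term on (0, π), using: for integers n ≥ 1, ∫_0^π sin²(nx) dx = ∫_0^π cos²(nx) dx = π/2; for n ≠ n', ∫_0^π sin(nx)sin(n'x) dx = ∫_0^π cos(nx)cos(n'x) dx = 0; and by product-to-sum, ∫_0^π sin(nx)cos(n'x) dx = ½∫_0^π [sin((n+n')x) + sin((n−n')x)] dx, which is 0 when n+n' is even and 2n/(n²−n'²) when n+n' is odd (it need not vanish on (0, π)).
  u² squared terms: (-1)²·∫sin(4x)² dx = 1·π/2 = π/2;  (-2)²·∫cos(3x)² dx = 4·π/2 = 2*π.
  u² cross terms: 2·(-1)·(-2)·∫sin(4x)·cos(3x) dx = 4·(8/7) = 32/7.
  So ∫_0^π u² dx = π/2 + 2*π + 32/7 = 32/7 + 5*π/2.
  (u')² squared terms: (-4)²·∫cos(4x)² dx = 16·π/2 = 8*π;  (6)²·∫sin(3x)² dx = 36·π/2 = 18*π.
  (u')² cross terms: 2·(-4)·(6)·∫cos(4x)·sin(3x) dx = -48·(-6/7) = 288/7.
  So ∫_0^π (u')² dx = 8*π + 18*π + 288/7 = 288/7 + 26*π.
||u||_{H^1}^2 = (32/7 + 5*π/2) + (288/7 + 26*π) = 320/7 + 57*π/2.


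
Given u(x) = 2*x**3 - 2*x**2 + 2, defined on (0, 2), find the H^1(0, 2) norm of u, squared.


||u||_{H^1}^2 = 792/7

The H^1 norm (squared) on an interval (0, L) is
  ||u||_{H^1}^2 = ∫_0^L u(x)^2 dx + ∫_0^L u'(x)^2 dx.
Compute u'(x) = 6*x**2 - 4*x.
Then u(x)^2 = 4*x**6 - 8*x**5 + 4*x**4 + 8*x**3 - 8*x**2 + 4 and u'(x)^2 = 36*x**4 - 48*x**3 + 16*x**2.
Integrate each monomial from 0 to 2 using ∫_0^2 c·x^n dx = c·2^(n+1)/(n+1):
  ∫_0^2 u(x)^2 dx = ∫_0^2 (4*x^6 - 8*x^5 + 4*x^4 + 8*x^3 - 8*x^2 + 4) dx. Term by term:
    ∫_0^2 4*x^6 dx = 512/7;  ∫_0^2 -8*x^5 dx = -256/3;  ∫_0^2 4*x^4 dx = 128/5;
    ∫_0^2 8*x^3 dx = 32;  ∫_0^2 -8*x^2 dx = -64/3;  ∫_0^2 4 dx = 8.
  Sum: 512/7 − 256/3 + 128/5 + 32 − 64/3 + 8 = 3368/105.
  ∫_0^2 u'(x)^2 dx = ∫_0^2 (36*x^4 - 48*x^3 + 16*x^2) dx. Term by term:
    ∫_0^2 36*x^4 dx = 1152/5;  ∫_0^2 -48*x^3 dx = -192;  ∫_0^2 16*x^2 dx = 128/3.
  Sum: 1152/5 − 192 + 128/3 = 1216/15.
Adding: ||u||_{H^1}^2 = 3368/105 + 1216/15 = 792/7.


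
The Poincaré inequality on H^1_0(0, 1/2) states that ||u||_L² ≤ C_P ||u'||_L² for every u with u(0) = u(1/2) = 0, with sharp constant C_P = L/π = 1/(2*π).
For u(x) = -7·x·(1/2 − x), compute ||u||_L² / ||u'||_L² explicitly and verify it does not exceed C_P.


||u||_L² / ||u'||_L² = sqrt(10)/20 < C_P = 1/(2*π).

u(x) = -7·x·(1/2 − x), so u'(x) = 14*x - 7/2.
u(x) = -7·x·(1/2 − x) vanishes at x = 0 and x = 1/2, so u ∈ H^1_0(0, 1/2). Differentiate via the product rule and integrate the resulting polynomials term by term.
  ∫_0^1/2 u² dx = ∫_0^1/2 (49*x^4 - 49*x^3 + 49*x^2/4) dx. Term by term:
    ∫_0^1/2 49*x^4 dx = 49/160;  ∫_0^1/2 -49*x^3 dx = -49/64;  ∫_0^1/2 49*x^2/4 dx = 49/96.
  Sum: 49/160 − 49/64 + 49/96 = 49/960.
  ∫_0^1/2 (u')² dx = ∫_0^1/2 (196*x^2 - 98*x + 49/4) dx. Term by term:
    ∫_0^1/2 196*x^2 dx = 49/6;  ∫_0^1/2 -98*x dx = -49/4;  ∫_0^1/2 49/4 dx = 49/8.
  Sum: 49/6 − 49/4 + 49/8 = 49/24.
∫_0^1/2 u² dx = 49/960, so ||u||_L² = 7*sqrt(15)/120.
∫_0^1/2 (u')² dx = 49/24, so ||u'||_L² = 7*sqrt(6)/12.
Ratio ||u||_L² / ||u'||_L² = sqrt(10)/20.
Sharp Poincaré constant on H^1_0(0, 1/2) is C_P = L/π = 1/(2*π), achieved by sin(2*π·x).
A polynomial bump cannot attain the sharp Poincaré constant (only the first sine eigenfunction does), so the ratio is strictly less than C_P, consistent with ||u||_L² ≤ C_P ||u'||_L².


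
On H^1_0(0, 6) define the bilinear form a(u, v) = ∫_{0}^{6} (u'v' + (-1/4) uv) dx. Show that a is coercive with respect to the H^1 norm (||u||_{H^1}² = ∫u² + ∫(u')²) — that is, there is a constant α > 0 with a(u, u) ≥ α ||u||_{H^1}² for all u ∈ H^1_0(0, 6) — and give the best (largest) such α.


α = (-9 + π^2)/(π^2 + 36)

Coercivity of a(·,·) on H^1_0(0, 6) means a(u, u) ≥ α ||u||_{H^1}² for every u ∈ H^1_0.
The interval has length L = 6, and Poincaré/coercivity depend only on L. Here a(u, u) = ∫(u')² + (-1/4)·∫u².
Here c = -1/4 < 0 with |c| < (π/L)² = π^2/36, so coercivity still holds. The condition a(u,u) ≥ α||u||_{H^1}² reads (1−α)∫(u')² ≥ (α−c)∫u². Any admissible α is ≤ 1 (rapidly oscillating u have ∫u²/∫(u')² → 0), and α = 1 would force 0 ≥ (1−c)∫u², impossible since c < 1; so 1−α > 0. By the sharp Poincaré inequality on H^1_0 of an interval of length L, ∫(u')² ≥ (π/L)²∫u² with equality for the first sine mode sin(π(x−x₀)/L) (x₀ the left endpoint), so the inequality holds for all u iff (1−α)(π/L)² ≥ α − c, i.e. α ≤ ((π/L)² + c)/((π/L)² + 1) = (1 + c(L/π)²)/(1 + (L/π)²). (Direct route, valid since c ≤ 0: Poincaré gives c∫u² ≥ c(L/π)²∫(u')², so a(u,u) ≥ (1 + c(L/π)²)∫(u')², while ||u||_{H^1}² ≤ (1 + (L/π)²)∫(u')²; dividing yields the same α.) With (π/L)² = π^2/36 and c = -1/4, the largest admissible constant is α = ((π/L)² + c)/((π/L)² + 1).
Simplifying, α = (-9 + π^2)/(π^2 + 36).


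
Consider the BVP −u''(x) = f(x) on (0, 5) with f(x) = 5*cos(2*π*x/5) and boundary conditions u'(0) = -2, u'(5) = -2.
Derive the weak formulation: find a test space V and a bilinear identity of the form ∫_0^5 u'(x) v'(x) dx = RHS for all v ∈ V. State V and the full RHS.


V = H^1(0, 5) (v unrestricted at boundary; u is determined up to an additive constant); weak form: ∫_0^5 u'v' dx = ∫_0^5 (5*cos(2*π*x/5)) v dx − 2·v(5) + 2·v(0) for all v ∈ V.

Multiply both sides by a test function v and integrate from 0 to 5:
  ∫_0^5 −u''(x) v(x) dx = ∫_0^5 f(x) v(x) dx.
Integrate the LHS by parts once:
  ∫_0^5 −u'' v dx = −[u'(x) v(x)]_0^5 + ∫_0^5 u'(x) v'(x) dx.
Thus ∫_0^5 u'(x) v'(x) dx = ∫_0^5 f(x) v(x) dx + [u'(x) v(x)]_0^5.
Choose V so that boundary terms are either known or forced to vanish.
u has inhomogeneous Neumann u'(0) = -2, u'(5) = -2. [u' v]_0^5 = (-2)·v(5) − (-2)·v(0) = − 2·v(5) + 2·v(0). Take V = H^1(0, 5); boundary term becomes part of RHS.
Weak formulation: find u (satisfying any essential BC) such that ∫_0^5 u'(x) v'(x) dx = ∫_0^5 f v dx − 2·v(5) + 2·v(0) for all v ∈ V (Neumann data are natural BCs: they enter the RHS as boundary terms).
Substituting f(x) = 5*cos(2*π*x/5), the right-hand side is ∫_0^5 (5*cos(2*π*x/5)) v dx − 2·v(5) + 2·v(0).
Compatibility check (pure Neumann): taking v ≡ 1 ∈ V gives 0 = ∫_0^5 f dx + (-2) − (-2), i.e. ∫_0^5 f dx must equal u'(0) − u'(5) = 0. Indeed ∫_0^5 (5*cos(2*π*x/5)) dx = 0, so the data are compatible. The solution is then unique only up to an additive constant (fix it e.g. by requiring ∫_0^5 u dx = 0).


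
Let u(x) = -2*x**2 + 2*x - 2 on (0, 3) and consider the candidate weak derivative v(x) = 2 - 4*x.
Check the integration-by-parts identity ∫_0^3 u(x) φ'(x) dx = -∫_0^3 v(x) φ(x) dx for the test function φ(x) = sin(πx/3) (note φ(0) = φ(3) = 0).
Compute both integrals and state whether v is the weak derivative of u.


LHS = 24/π, RHS = 24/π. Yes, v = u' weakly.

u(x) = -2*x**2 + 2*x - 2, classical derivative u'(x) = 2 - 4*x.
φ(x) = sin(πx/3), so φ'(x) = π*cos(π*x/3)/3.
Note φ(0) = φ(3) = 0, so the boundary term u·φ vanishes.
LHS = ∫_0^3 u(x) φ'(x) dx = ∫_0^3 (-2*π*x^2*cos(π*x/3)/3 + 2*π*x*cos(π*x/3)/3 - 2*π*cos(π*x/3)/3) dx. Term by term:
  ∫_0^3 -2*π*cos(π*x/3)/3 dx = 0;  ∫_0^3 -2*π*x^2*cos(π*x/3)/3 dx = 36/π;  ∫_0^3 2*π*x*cos(π*x/3)/3 dx = -12/π.
Sum: 0 + 36/π − 12/π = 24/π.
So LHS = 24/π.
∫_0^3 v(x) φ(x) dx = ∫_0^3 (-4*x*sin(π*x/3) + 2*sin(π*x/3)) dx. Term by term:
  ∫_0^3 2*sin(π*x/3) dx = 12/π;  ∫_0^3 -4*x*sin(π*x/3) dx = -36/π.
Sum: 12/π − 36/π = -24/π.
So RHS = -∫_0^3 v(x) φ(x) dx = 24/π.
LHS = RHS, so the identity holds for this test φ.
Moreover u is smooth here and v(x) = u'(x) = 2 - 4*x pointwise, so the identity holds for every test function. Hence v is the weak derivative of u.


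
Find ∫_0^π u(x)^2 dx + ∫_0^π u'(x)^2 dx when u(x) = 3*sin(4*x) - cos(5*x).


||u||_{H^1(0,π)}^2 = 416/3 + 179*π/2

u'(x) = 5*sin(5*x) + 12*cos(4*x).
Expand u² and (u')² and integrate term by term on (0, π), using: for integers n ≥ 1, ∫_0^π sin²(nx) dx = ∫_0^π cos²(nx) dx = π/2; for n ≠ n', ∫_0^π sin(nx)sin(n'x) dx = ∫_0^π cos(nx)cos(n'x) dx = 0; and by product-to-sum, ∫_0^π sin(nx)cos(n'x) dx = ½∫_0^π [sin((n+n')x) + sin((n−n')x)] dx, which is 0 when n+n' is even and 2n/(n²−n'²) when n+n' is odd (it need not vanish on (0, π)).
  u² squared terms: (-1)²·∫cos(5x)² dx = 1·π/2 = π/2;  (3)²·∫sin(4x)² dx = 9·π/2 = 9*π/2.
  u² cross terms: 2·(-1)·(3)·∫cos(5x)·sin(4x) dx = -6·(-8/9) = 16/3.
  So ∫_0^π u² dx = π/2 + 9*π/2 + 16/3 = 16/3 + 5*π.
  (u')² squared terms: (5)²·∫sin(5x)² dx = 25·π/2 = 25*π/2;  (12)²·∫cos(4x)² dx = 144·π/2 = 72*π.
  (u')² cross terms: 2·(5)·(12)·∫sin(5x)·cos(4x) dx = 120·(10/9) = 400/3.
  So ∫_0^π (u')² dx = 25*π/2 + 72*π + 400/3 = 400/3 + 169*π/2.
||u||_{H^1}^2 = (16/3 + 5*π) + (400/3 + 169*π/2) = 416/3 + 179*π/2.


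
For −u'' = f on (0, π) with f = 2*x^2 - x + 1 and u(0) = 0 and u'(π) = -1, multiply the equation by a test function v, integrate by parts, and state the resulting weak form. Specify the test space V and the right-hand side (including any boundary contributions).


V = {v ∈ H^1(0, π) : v(0) = 0} (test functions vanish at x = 0 where u is specified); weak form: ∫_0^π u'v' dx = ∫_0^π (2*x^2 - x + 1) v dx − v(π) for all v ∈ V.

Multiply both sides by a test function v and integrate from 0 to π:
  ∫_0^π −u''(x) v(x) dx = ∫_0^π f(x) v(x) dx.
Integrate the LHS by parts once:
  ∫_0^π −u'' v dx = −[u'(x) v(x)]_0^π + ∫_0^π u'(x) v'(x) dx.
Thus ∫_0^π u'(x) v'(x) dx = ∫_0^π f(x) v(x) dx + [u'(x) v(x)]_0^π.
Choose V so that boundary terms are either known or forced to vanish.
Mixed BC: u(0) = 0 (Dirichlet) and u'(π) = -1 (Neumann). Define V = {v ∈ H^1(0, π) : v(0) = 0}. Then [u' v]_0^π = u'(π)·v(π) − u'(0)·0 = − v(π).
Weak formulation: find u (satisfying any essential BC) such that ∫_0^π u'(x) v'(x) dx = ∫_0^π f v dx − v(π) for all v ∈ V (Dirichlet at 0 absorbed into V; Neumann datum at x = π contributes the boundary term).
Substituting f(x) = 2*x^2 - x + 1, the right-hand side is ∫_0^π (2*x^2 - x + 1) v dx − v(π).


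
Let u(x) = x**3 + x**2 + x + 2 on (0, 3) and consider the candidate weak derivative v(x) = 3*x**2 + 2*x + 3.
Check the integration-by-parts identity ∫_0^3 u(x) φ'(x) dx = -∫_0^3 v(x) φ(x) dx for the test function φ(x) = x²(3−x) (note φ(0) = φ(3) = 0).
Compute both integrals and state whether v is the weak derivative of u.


LHS = -2079/20, RHS = -2349/20. No, v is not the weak derivative of u.

u(x) = x**3 + x**2 + x + 2, classical derivative u'(x) = 3*x**2 + 2*x + 1.
φ(x) = x²(3−x), so φ'(x) = 3*x*(2 - x).
Note φ(0) = φ(3) = 0, so the boundary term u·φ vanishes.
LHS = ∫_0^3 u(x) φ'(x) dx = ∫_0^3 (-3*x^5 + 3*x^4 + 3*x^3 + 12*x) dx. Term by term:
  ∫_0^3 -3*x^5 dx = -729/2;  ∫_0^3 3*x^4 dx = 729/5;  ∫_0^3 3*x^3 dx = 243/4;
  ∫_0^3 12*x dx = 54.
Sum: -729/2 + 729/5 + 243/4 + 54 = -2079/20.
So LHS = -2079/20.
∫_0^3 v(x) φ(x) dx = ∫_0^3 (-3*x^5 + 7*x^4 + 3*x^3 + 9*x^2) dx. Term by term:
  ∫_0^3 -3*x^5 dx = -729/2;  ∫_0^3 7*x^4 dx = 1701/5;  ∫_0^3 3*x^3 dx = 243/4;
  ∫_0^3 9*x^2 dx = 81.
Sum: -729/2 + 1701/5 + 243/4 + 81 = 2349/20.
So RHS = -∫_0^3 v(x) φ(x) dx = -2349/20.
LHS − RHS = 27/2 ≠ 0, so the identity fails.
(For a valid weak derivative the identity must hold for EVERY test function, in particular this one. The failure shows v is NOT the weak derivative of u.)
Correct weak derivative would be u'(x) = 3*x**2 + 2*x + 1.


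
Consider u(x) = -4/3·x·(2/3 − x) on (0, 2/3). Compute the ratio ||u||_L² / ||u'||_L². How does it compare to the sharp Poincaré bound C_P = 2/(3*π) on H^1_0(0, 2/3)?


||u||_L² / ||u'||_L² = sqrt(10)/15 < C_P = 2/(3*π).

u(x) = -4/3·x·(2/3 − x), so u'(x) = 8*x/3 - 8/9.
u(x) = -4/3·x·(2/3 − x) vanishes at x = 0 and x = 2/3, so u ∈ H^1_0(0, 2/3). Differentiate via the product rule and integrate the resulting polynomials term by term.
  ∫_0^2/3 u² dx = ∫_0^2/3 (16*x^4/9 - 64*x^3/27 + 64*x^2/81) dx. Term by term:
    ∫_0^2/3 16*x^4/9 dx = 512/10935;  ∫_0^2/3 -64*x^3/27 dx = -256/2187;  ∫_0^2/3 64*x^2/81 dx = 512/6561.
  Sum: 512/10935 − 256/2187 + 512/6561 = 256/32805.
  ∫_0^2/3 (u')² dx = ∫_0^2/3 (64*x^2/9 - 128*x/27 + 64/81) dx. Term by term:
    ∫_0^2/3 64*x^2/9 dx = 512/729;  ∫_0^2/3 -128*x/27 dx = -256/243;  ∫_0^2/3 64/81 dx = 128/243.
  Sum: 512/729 − 256/243 + 128/243 = 128/729.
∫_0^2/3 u² dx = 256/32805, so ||u||_L² = 16*sqrt(5)/405.
∫_0^2/3 (u')² dx = 128/729, so ||u'||_L² = 8*sqrt(2)/27.
Ratio ||u||_L² / ||u'||_L² = sqrt(10)/15.
Sharp Poincaré constant on H^1_0(0, 2/3) is C_P = L/π = 2/(3*π), achieved by sin(3*π/2·x).
A polynomial bump cannot attain the sharp Poincaré constant (only the first sine eigenfunction does), so the ratio is strictly less than C_P, consistent with ||u||_L² ≤ C_P ||u'||_L².


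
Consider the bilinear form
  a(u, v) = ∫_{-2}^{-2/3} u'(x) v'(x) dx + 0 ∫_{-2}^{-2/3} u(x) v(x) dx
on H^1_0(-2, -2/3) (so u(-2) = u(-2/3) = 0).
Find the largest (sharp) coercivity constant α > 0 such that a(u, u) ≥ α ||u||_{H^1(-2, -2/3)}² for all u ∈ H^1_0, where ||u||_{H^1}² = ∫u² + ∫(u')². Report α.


α = 9*π^2/(16 + 9*π^2)

Coercivity of a(·,·) on H^1_0(-2, -2/3) means a(u, u) ≥ α ||u||_{H^1}² for every u ∈ H^1_0.
The interval has length L = 4/3, and Poincaré/coercivity depend only on L. Here a(u, u) = ∫(u')² + (0)·∫u².
Here c = 0, so a(u,u) = ∫(u')² alone. The condition a(u,u) ≥ α||u||_{H^1}² reads (1−α)∫(u')² ≥ (α−c)∫u². Any admissible α is ≤ 1 (rapidly oscillating u have ∫u²/∫(u')² → 0), and α = 1 would force 0 ≥ (1−c)∫u², impossible since c < 1; so 1−α > 0. By the sharp Poincaré inequality on H^1_0 of an interval of length L, ∫(u')² ≥ (π/L)²∫u² with equality for the first sine mode sin(π(x−x₀)/L) (x₀ the left endpoint), so the inequality holds for all u iff (1−α)(π/L)² ≥ α − c, i.e. α ≤ ((π/L)² + c)/((π/L)² + 1) = (1 + c(L/π)²)/(1 + (L/π)²). (Direct route, valid since c ≤ 0: Poincaré gives c∫u² ≥ c(L/π)²∫(u')², so a(u,u) ≥ (1 + c(L/π)²)∫(u')², while ||u||_{H^1}² ≤ (1 + (L/π)²)∫(u')²; dividing yields the same α.) With (π/L)² = 9*π^2/16 and c = 0, the largest admissible constant is α = ((π/L)² + c)/((π/L)² + 1).
Simplifying, α = 9*π^2/(16 + 9*π^2).


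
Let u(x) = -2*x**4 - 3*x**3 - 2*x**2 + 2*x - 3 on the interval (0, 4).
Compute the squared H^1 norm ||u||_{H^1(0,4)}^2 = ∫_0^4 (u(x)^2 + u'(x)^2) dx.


||u||_{H^1}^2 = 169750748/315

The H^1 norm (squared) on an interval (0, L) is
  ||u||_{H^1}^2 = ∫_0^L u(x)^2 dx + ∫_0^L u'(x)^2 dx.
Compute u'(x) = -8*x**3 - 9*x**2 - 4*x + 2.
Then u(x)^2 = 4*x**8 + 12*x**7 + 17*x**6 + 4*x**5 + 4*x**4 + 10*x**3 + 16*x**2 - 12*x + 9 and u'(x)^2 = 64*x**6 + 144*x**5 + 145*x**4 + 40*x**3 - 20*x**2 - 16*x + 4.
Integrate each monomial from 0 to 4 using ∫_0^4 c·x^n dx = c·4^(n+1)/(n+1):
  ∫_0^4 u(x)^2 dx = ∫_0^4 (4*x^8 + 12*x^7 + 17*x^6 + 4*x^5 + 4*x^4 + 10*x^3 + 16*x^2 - 12*x + 9) dx. Term by term:
    ∫_0^4 4*x^8 dx = 1048576/9;  ∫_0^4 12*x^7 dx = 98304;  ∫_0^4 17*x^6 dx = 278528/7;
    ∫_0^4 4*x^5 dx = 8192/3;  ∫_0^4 4*x^4 dx = 4096/5;  ∫_0^4 10*x^3 dx = 640;
    ∫_0^4 16*x^2 dx = 1024/3;  ∫_0^4 -12*x dx = -96;  ∫_0^4 9 dx = 36.
  Sum: 1048576/9 + 98304 + 278528/7 + 8192/3 + 4096/5 + 640 + 1024/3 − 96 + 36 = 81608108/315.
  ∫_0^4 u'(x)^2 dx = ∫_0^4 (64*x^6 + 144*x^5 + 145*x^4 + 40*x^3 - 20*x^2 - 16*x + 4) dx. Term by term:
    ∫_0^4 64*x^6 dx = 1048576/7;  ∫_0^4 144*x^5 dx = 98304;  ∫_0^4 145*x^4 dx = 29696;
    ∫_0^4 40*x^3 dx = 2560;  ∫_0^4 -20*x^2 dx = -1280/3;  ∫_0^4 -16*x dx = -128;
    ∫_0^4 4 dx = 16.
  Sum: 1048576/7 + 98304 + 29696 + 2560 − 1280/3 − 128 + 16 = 5876176/21.
Adding: ||u||_{H^1}^2 = 81608108/315 + 5876176/21 = 169750748/315.


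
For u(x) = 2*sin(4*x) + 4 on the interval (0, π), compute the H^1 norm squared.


||u||_{H^1(0,π)}^2 = 50*π

u'(x) = 8*cos(4*x).
Expand u² and (u')² and integrate term by term on (0, π), using: for integers n ≥ 1, ∫_0^π sin²(nx) dx = ∫_0^π cos²(nx) dx = π/2; for n ≠ n', ∫_0^π sin(nx)sin(n'x) dx = ∫_0^π cos(nx)cos(n'x) dx = 0; and by product-to-sum, ∫_0^π sin(nx)cos(n'x) dx = ½∫_0^π [sin((n+n')x) + sin((n−n')x)] dx, which is 0 when n+n' is even and 2n/(n²−n'²) when n+n' is odd (it need not vanish on (0, π)). For the constant mode: ∫_0^π 1 dx = π, ∫_0^π cos(nx) dx = 0, ∫_0^π sin(nx) dx = (1−(−1)^n)/n.
  u² squared terms: (4)²·∫1 dx = 16·π = 16*π;  (2)²·∫sin(4x)² dx = 4·π/2 = 2*π.
  u² cross terms: 2·(4)·(2)·∫1·sin(4x) dx = 16·(0) = 0.
  So ∫_0^π u² dx = 16*π + 2*π + 0 = 18*π.
  (u')² squared terms: (8)²·∫cos(4x)² dx = 64·π/2 = 32*π.
  So ∫_0^π (u')² dx = 32*π.
||u||_{H^1}^2 = (18*π) + (32*π) = 50*π.


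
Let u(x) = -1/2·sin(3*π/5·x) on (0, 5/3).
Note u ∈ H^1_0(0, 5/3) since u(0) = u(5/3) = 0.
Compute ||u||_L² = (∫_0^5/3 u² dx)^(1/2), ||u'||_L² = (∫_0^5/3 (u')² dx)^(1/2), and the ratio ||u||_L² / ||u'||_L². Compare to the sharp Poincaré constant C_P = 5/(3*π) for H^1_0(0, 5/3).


||u||_L² / ||u'||_L² = 5/(3*π) = C_P.

u(x) = -1/2·sin(3*π/5·x), so u'(x) = -3*π*cos(3*π*x/5)/10.
Writing u(x) = A·sin(kπx/L) with A = -1/2 and k = 1, use ∫_0^L sin²(kπx/L) dx = L/2 and ∫_0^L cos²(kπx/L) dx = L/2.
u² = 1/4·sin²(3*π/5·x) and (u')² = 9*π^2/100·cos²(3*π/5·x), and each of sin², cos² integrates to L/2 = 5/6 over (0, 5/3).
∫_0^5/3 u² dx = 5/24, so ||u||_L² = sqrt(30)/12.
∫_0^5/3 (u')² dx = 3*π^2/40, so ||u'||_L² = sqrt(30)*π/20.
Ratio ||u||_L² / ||u'||_L² = 5/(3*π).
Sharp Poincaré constant on H^1_0(0, 5/3) is C_P = L/π = 5/(3*π), achieved by sin(3*π/5·x).
This is the k = 1 eigenfunction (up to amplitude), so the ratio equals the sharp Poincaré constant exactly.


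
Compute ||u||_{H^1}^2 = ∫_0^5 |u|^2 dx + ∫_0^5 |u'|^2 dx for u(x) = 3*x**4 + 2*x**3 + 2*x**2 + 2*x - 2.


||u||_{H^1}^2 = 203742005/42

The H^1 norm (squared) on an interval (0, L) is
  ||u||_{H^1}^2 = ∫_0^L u(x)^2 dx + ∫_0^L u'(x)^2 dx.
Compute u'(x) = 12*x**3 + 6*x**2 + 4*x + 2.
Then u(x)^2 = 9*x**8 + 12*x**7 + 16*x**6 + 20*x**5 - 4*x**2 - 8*x + 4 and u'(x)^2 = 144*x**6 + 144*x**5 + 132*x**4 + 96*x**3 + 40*x**2 + 16*x + 4.
Integrate each monomial from 0 to 5 using ∫_0^5 c·x^n dx = c·5^(n+1)/(n+1):
  ∫_0^5 u(x)^2 dx = ∫_0^5 (9*x^8 + 12*x^7 + 16*x^6 + 20*x^5 - 4*x^2 - 8*x + 4) dx. Term by term:
    ∫_0^5 9*x^8 dx = 1953125;  ∫_0^5 12*x^7 dx = 1171875/2;  ∫_0^5 16*x^6 dx = 1250000/7;
    ∫_0^5 20*x^5 dx = 156250/3;  ∫_0^5 -4*x^2 dx = -500/3;  ∫_0^5 -8*x dx = -100;
    ∫_0^5 4 dx = 20.
  Sum: 1953125 + 1171875/2 + 1250000/7 + 156250/3 − 500/3 − 100 + 20 = 116317765/42.
  ∫_0^5 u'(x)^2 dx = ∫_0^5 (144*x^6 + 144*x^5 + 132*x^4 + 96*x^3 + 40*x^2 + 16*x + 4) dx. Term by term:
    ∫_0^5 144*x^6 dx = 11250000/7;  ∫_0^5 144*x^5 dx = 375000;  ∫_0^5 132*x^4 dx = 82500;
    ∫_0^5 96*x^3 dx = 15000;  ∫_0^5 40*x^2 dx = 5000/3;  ∫_0^5 16*x dx = 200;
    ∫_0^5 4 dx = 20.
  Sum: 11250000/7 + 375000 + 82500 + 15000 + 5000/3 + 200 + 20 = 43712120/21.
Adding: ||u||_{H^1}^2 = 116317765/42 + 43712120/21 = 203742005/42.


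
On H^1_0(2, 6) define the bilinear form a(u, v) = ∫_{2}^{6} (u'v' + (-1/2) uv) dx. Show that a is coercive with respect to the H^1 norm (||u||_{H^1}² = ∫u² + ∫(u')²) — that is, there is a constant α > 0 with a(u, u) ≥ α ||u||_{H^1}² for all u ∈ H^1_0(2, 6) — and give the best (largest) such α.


α = (-8 + π^2)/(π^2 + 16)

Coercivity of a(·,·) on H^1_0(2, 6) means a(u, u) ≥ α ||u||_{H^1}² for every u ∈ H^1_0.
The interval has length L = 4, and Poincaré/coercivity depend only on L. Here a(u, u) = ∫(u')² + (-1/2)·∫u².
Here c = -1/2 < 0 with |c| < (π/L)² = π^2/16, so coercivity still holds. The condition a(u,u) ≥ α||u||_{H^1}² reads (1−α)∫(u')² ≥ (α−c)∫u². Any admissible α is ≤ 1 (rapidly oscillating u have ∫u²/∫(u')² → 0), and α = 1 would force 0 ≥ (1−c)∫u², impossible since c < 1; so 1−α > 0. By the sharp Poincaré inequality on H^1_0 of an interval of length L, ∫(u')² ≥ (π/L)²∫u² with equality for the first sine mode sin(π(x−x₀)/L) (x₀ the left endpoint), so the inequality holds for all u iff (1−α)(π/L)² ≥ α − c, i.e. α ≤ ((π/L)² + c)/((π/L)² + 1) = (1 + c(L/π)²)/(1 + (L/π)²). (Direct route, valid since c ≤ 0: Poincaré gives c∫u² ≥ c(L/π)²∫(u')², so a(u,u) ≥ (1 + c(L/π)²)∫(u')², while ||u||_{H^1}² ≤ (1 + (L/π)²)∫(u')²; dividing yields the same α.) With (π/L)² = π^2/16 and c = -1/2, the largest admissible constant is α = ((π/L)² + c)/((π/L)² + 1).
Simplifying, α = (-8 + π^2)/(π^2 + 16).


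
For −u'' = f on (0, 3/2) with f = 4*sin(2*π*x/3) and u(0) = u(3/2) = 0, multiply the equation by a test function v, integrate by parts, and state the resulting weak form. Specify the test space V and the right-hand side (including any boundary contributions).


V = H^1_0(0, 3/2) (so v(0) = v(3/2) = 0); weak form: ∫_0^3/2 u'v' dx = ∫_0^3/2 (4*sin(2*π*x/3)) v dx for all v ∈ V.

Multiply both sides by a test function v and integrate from 0 to 3/2:
  ∫_0^3/2 −u''(x) v(x) dx = ∫_0^3/2 f(x) v(x) dx.
Integrate the LHS by parts once:
  ∫_0^3/2 −u'' v dx = −[u'(x) v(x)]_0^3/2 + ∫_0^3/2 u'(x) v'(x) dx.
Thus ∫_0^3/2 u'(x) v'(x) dx = ∫_0^3/2 f(x) v(x) dx + [u'(x) v(x)]_0^3/2.
Choose V so that boundary terms are either known or forced to vanish.
u is Dirichlet: u(0) = u(3/2) = 0. Let V = H^1_0(0, 3/2); then v(0) = v(3/2) = 0, and [u' v]_0^3/2 = 0.
Weak formulation: find u (satisfying any essential BC) such that ∫_0^3/2 u'(x) v'(x) dx = ∫_0^3/2 f v dx for all v ∈ V.
Substituting f(x) = 4*sin(2*π*x/3), the right-hand side is ∫_0^3/2 (4*sin(2*π*x/3)) v dx.


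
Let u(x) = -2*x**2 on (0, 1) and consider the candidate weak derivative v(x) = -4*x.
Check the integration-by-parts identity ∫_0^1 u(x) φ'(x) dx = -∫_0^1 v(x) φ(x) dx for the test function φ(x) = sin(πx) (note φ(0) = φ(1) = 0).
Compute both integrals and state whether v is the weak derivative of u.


LHS = 4/π, RHS = 4/π. Yes, v = u' weakly.

u(x) = -2*x**2, classical derivative u'(x) = -4*x.
φ(x) = sin(πx), so φ'(x) = π*cos(π*x).
Note φ(0) = φ(1) = 0, so the boundary term u·φ vanishes.
LHS = ∫_0^1 u(x) φ'(x) dx = ∫_0^1 (-2*π*x^2*cos(π*x)) dx. Term by term:
  ∫_0^1 -2*π*x^2*cos(π*x) dx = 4/π.
So LHS = 4/π.
∫_0^1 v(x) φ(x) dx = ∫_0^1 (-4*x*sin(π*x)) dx. Term by term:
  ∫_0^1 -4*x*sin(π*x) dx = -4/π.
So RHS = -∫_0^1 v(x) φ(x) dx = 4/π.
LHS = RHS, so the identity holds for this test φ.
Moreover u is smooth here and v(x) = u'(x) = -4*x pointwise, so the identity holds for every test function. Hence v is the weak derivative of u.


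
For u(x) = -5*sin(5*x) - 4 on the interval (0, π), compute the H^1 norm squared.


||u||_{H^1(0,π)}^2 = 16 + 341*π

u'(x) = -25*cos(5*x).
Expand u² and (u')² and integrate term by term on (0, π), using: for integers n ≥ 1, ∫_0^π sin²(nx) dx = ∫_0^π cos²(nx) dx = π/2; for n ≠ n', ∫_0^π sin(nx)sin(n'x) dx = ∫_0^π cos(nx)cos(n'x) dx = 0; and by product-to-sum, ∫_0^π sin(nx)cos(n'x) dx = ½∫_0^π [sin((n+n')x) + sin((n−n')x)] dx, which is 0 when n+n' is even and 2n/(n²−n'²) when n+n' is odd (it need not vanish on (0, π)). For the constant mode: ∫_0^π 1 dx = π, ∫_0^π cos(nx) dx = 0, ∫_0^π sin(nx) dx = (1−(−1)^n)/n.
  u² squared terms: (-4)²·∫1 dx = 16·π = 16*π;  (-5)²·∫sin(5x)² dx = 25·π/2 = 25*π/2.
  u² cross terms: 2·(-4)·(-5)·∫1·sin(5x) dx = 40·(2/5) = 16.
  So ∫_0^π u² dx = 16*π + 25*π/2 + 16 = 16 + 57*π/2.
  (u')² squared terms: (-25)²·∫cos(5x)² dx = 625·π/2 = 625*π/2.
  So ∫_0^π (u')² dx = 625*π/2.
||u||_{H^1}^2 = (16 + 57*π/2) + (625*π/2) = 16 + 341*π.


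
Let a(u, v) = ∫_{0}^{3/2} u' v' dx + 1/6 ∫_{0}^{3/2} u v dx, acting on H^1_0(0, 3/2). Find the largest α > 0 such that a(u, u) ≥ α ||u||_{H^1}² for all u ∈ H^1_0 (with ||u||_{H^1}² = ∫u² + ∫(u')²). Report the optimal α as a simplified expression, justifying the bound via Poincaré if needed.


α = (3 + 8*π^2)/(2*(9 + 4*π^2))

Coercivity of a(·,·) on H^1_0(0, 3/2) means a(u, u) ≥ α ||u||_{H^1}² for every u ∈ H^1_0.
The interval has length L = 3/2, and Poincaré/coercivity depend only on L. Here a(u, u) = ∫(u')² + (1/6)·∫u².
Here 0 < c = 1/6 < 1. The condition a(u,u) ≥ α||u||_{H^1}² reads (1−α)∫(u')² ≥ (α−c)∫u². Any admissible α is ≤ 1 (rapidly oscillating u have ∫u²/∫(u')² → 0), and α = 1 would force 0 ≥ (1−c)∫u², impossible since c < 1; so 1−α > 0. By the sharp Poincaré inequality on H^1_0 of an interval of length L, ∫(u')² ≥ (π/L)²∫u² with equality for the first sine mode sin(π(x−x₀)/L) (x₀ the left endpoint), so the inequality holds for all u iff (1−α)(π/L)² ≥ α − c, i.e. α ≤ ((π/L)² + c)/((π/L)² + 1) = (1 + c(L/π)²)/(1 + (L/π)²). With (π/L)² = 4*π^2/9 and c = 1/6, the largest admissible constant is α = ((π/L)² + c)/((π/L)² + 1).
Simplifying, α = (3 + 8*π^2)/(2*(9 + 4*π^2)).


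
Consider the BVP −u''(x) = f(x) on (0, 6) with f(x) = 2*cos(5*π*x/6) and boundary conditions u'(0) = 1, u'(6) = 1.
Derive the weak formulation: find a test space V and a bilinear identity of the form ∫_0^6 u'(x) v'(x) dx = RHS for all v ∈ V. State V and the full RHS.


V = H^1(0, 6) (v unrestricted at boundary; u is determined up to an additive constant); weak form: ∫_0^6 u'v' dx = ∫_0^6 (2*cos(5*π*x/6)) v dx + v(6) − v(0) for all v ∈ V.

Multiply both sides by a test function v and integrate from 0 to 6:
  ∫_0^6 −u''(x) v(x) dx = ∫_0^6 f(x) v(x) dx.
Integrate the LHS by parts once:
  ∫_0^6 −u'' v dx = −[u'(x) v(x)]_0^6 + ∫_0^6 u'(x) v'(x) dx.
Thus ∫_0^6 u'(x) v'(x) dx = ∫_0^6 f(x) v(x) dx + [u'(x) v(x)]_0^6.
Choose V so that boundary terms are either known or forced to vanish.
u has inhomogeneous Neumann u'(0) = 1, u'(6) = 1. [u' v]_0^6 = (1)·v(6) − (1)·v(0) = v(6) − v(0). Take V = H^1(0, 6); boundary term becomes part of RHS.
Weak formulation: find u (satisfying any essential BC) such that ∫_0^6 u'(x) v'(x) dx = ∫_0^6 f v dx + v(6) − v(0) for all v ∈ V (Neumann data are natural BCs: they enter the RHS as boundary terms).
Substituting f(x) = 2*cos(5*π*x/6), the right-hand side is ∫_0^6 (2*cos(5*π*x/6)) v dx + v(6) − v(0).
Compatibility check (pure Neumann): taking v ≡ 1 ∈ V gives 0 = ∫_0^6 f dx + (1) − (1), i.e. ∫_0^6 f dx must equal u'(0) − u'(6) = 0. Indeed ∫_0^6 (2*cos(5*π*x/6)) dx = 0, so the data are compatible. The solution is then unique only up to an additive constant (fix it e.g. by requiring ∫_0^6 u dx = 0).


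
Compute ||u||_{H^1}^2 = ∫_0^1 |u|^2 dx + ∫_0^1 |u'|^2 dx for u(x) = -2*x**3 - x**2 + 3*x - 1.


||u||_{H^1}^2 = 241/42

The H^1 norm (squared) on an interval (0, L) is
  ||u||_{H^1}^2 = ∫_0^L u(x)^2 dx + ∫_0^L u'(x)^2 dx.
Compute u'(x) = -6*x**2 - 2*x + 3.
Then u(x)^2 = 4*x**6 + 4*x**5 - 11*x**4 - 2*x**3 + 11*x**2 - 6*x + 1 and u'(x)^2 = 36*x**4 + 24*x**3 - 32*x**2 - 12*x + 9.
Integrate each monomial from 0 to 1 using ∫_0^1 c·x^n dx = c·1^(n+1)/(n+1):
  ∫_0^1 u(x)^2 dx = ∫_0^1 (4*x^6 + 4*x^5 - 11*x^4 - 2*x^3 + 11*x^2 - 6*x + 1) dx. Term by term:
    ∫_0^1 4*x^6 dx = 4/7;  ∫_0^1 4*x^5 dx = 2/3;  ∫_0^1 -11*x^4 dx = -11/5;
    ∫_0^1 -2*x^3 dx = -1/2;  ∫_0^1 11*x^2 dx = 11/3;  ∫_0^1 -6*x dx = -3;
    ∫_0^1 1 dx = 1.
  Sum: 4/7 + 2/3 − 11/5 − 1/2 + 11/3 − 3 + 1 = 43/210.
  ∫_0^1 u'(x)^2 dx = ∫_0^1 (36*x^4 + 24*x^3 - 32*x^2 - 12*x + 9) dx. Term by term:
    ∫_0^1 36*x^4 dx = 36/5;  ∫_0^1 24*x^3 dx = 6;  ∫_0^1 -32*x^2 dx = -32/3;
    ∫_0^1 -12*x dx = -6;  ∫_0^1 9 dx = 9.
  Sum: 36/5 + 6 − 32/3 − 6 + 9 = 83/15.
Adding: ||u||_{H^1}^2 = 43/210 + 83/15 = 241/42.


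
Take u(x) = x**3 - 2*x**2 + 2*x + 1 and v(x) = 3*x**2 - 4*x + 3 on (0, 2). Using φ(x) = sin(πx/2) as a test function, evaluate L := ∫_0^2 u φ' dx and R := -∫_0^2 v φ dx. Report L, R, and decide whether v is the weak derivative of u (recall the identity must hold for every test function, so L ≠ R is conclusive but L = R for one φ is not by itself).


LHS = -16/π + 96/π^3, RHS = -20/π + 96/π^3. No, v is not the weak derivative of u.

u(x) = x**3 - 2*x**2 + 2*x + 1, classical derivative u'(x) = 3*x**2 - 4*x + 2.
φ(x) = sin(πx/2), so φ'(x) = π*cos(π*x/2)/2.
Note φ(0) = φ(2) = 0, so the boundary term u·φ vanishes.
LHS = ∫_0^2 u(x) φ'(x) dx = ∫_0^2 (π*x^3*cos(π*x/2)/2 - π*x^2*cos(π*x/2) + π*x*cos(π*x/2) + π*cos(π*x/2)/2) dx. Term by term:
  ∫_0^2 π*cos(π*x/2)/2 dx = 0;  ∫_0^2 π*x*cos(π*x/2) dx = -8/π;  ∫_0^2 π*x^3*cos(π*x/2)/2 dx = -24/π + 96/π^3;
  ∫_0^2 -π*x^2*cos(π*x/2) dx = 16/π.
Sum: 0 − 8/π + -24/π + 96/π^3 + 16/π = -16/π + 96/π^3.
So LHS = -16/π + 96/π^3.
∫_0^2 v(x) φ(x) dx = ∫_0^2 (3*x^2*sin(π*x/2) - 4*x*sin(π*x/2) + 3*sin(π*x/2)) dx. Term by term:
  ∫_0^2 3*sin(π*x/2) dx = 12/π;  ∫_0^2 -4*x*sin(π*x/2) dx = -16/π;  ∫_0^2 3*x^2*sin(π*x/2) dx = -96/π^3 + 24/π.
Sum: 12/π − 16/π + -96/π^3 + 24/π = -96/π^3 + 20/π.
So RHS = -∫_0^2 v(x) φ(x) dx = -20/π + 96/π^3.
LHS − RHS = 4/π ≠ 0, so the identity fails.
(For a valid weak derivative the identity must hold for EVERY test function, in particular this one. The failure shows v is NOT the weak derivative of u.)
Correct weak derivative would be u'(x) = 3*x**2 - 4*x + 2.


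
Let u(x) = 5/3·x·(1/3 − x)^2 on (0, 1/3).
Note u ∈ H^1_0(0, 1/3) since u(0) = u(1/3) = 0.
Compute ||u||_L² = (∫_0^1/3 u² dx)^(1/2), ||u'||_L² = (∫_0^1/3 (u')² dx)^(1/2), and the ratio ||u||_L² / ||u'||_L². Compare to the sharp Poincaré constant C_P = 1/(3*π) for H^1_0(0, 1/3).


||u||_L² / ||u'||_L² = sqrt(14)/42 < C_P = 1/(3*π).

u(x) = 5/3·x·(1/3 − x)^2, so u'(x) = 5*x^2 - 20*x/9 + 5/27.
u(x) = 5/3·x·(1/3 − x)^2 vanishes at x = 0 and x = 1/3, so u ∈ H^1_0(0, 1/3). Differentiate via the product rule and integrate the resulting polynomials term by term.
  ∫_0^1/3 u² dx = ∫_0^1/3 (25*x^6/9 - 100*x^5/27 + 50*x^4/27 - 100*x^3/243 + 25*x^2/729) dx. Term by term:
    ∫_0^1/3 25*x^6/9 dx = 25/137781;  ∫_0^1/3 -100*x^5/27 dx = -50/59049;  ∫_0^1/3 50*x^4/27 dx = 10/6561;
    ∫_0^1/3 -100*x^3/243 dx = -25/19683;  ∫_0^1/3 25*x^2/729 dx = 25/59049.
  Sum: 25/137781 − 50/59049 + 10/6561 − 25/19683 + 25/59049 = 5/413343.
  ∫_0^1/3 (u')² dx = ∫_0^1/3 (25*x^4 - 200*x^3/9 + 550*x^2/81 - 200*x/243 + 25/729) dx. Term by term:
    ∫_0^1/3 25*x^4 dx = 5/243;  ∫_0^1/3 -200*x^3/9 dx = -50/729;  ∫_0^1/3 550*x^2/81 dx = 550/6561;
    ∫_0^1/3 -200*x/243 dx = -100/2187;  ∫_0^1/3 25/729 dx = 25/2187.
  Sum: 5/243 − 50/729 + 550/6561 − 100/2187 + 25/2187 = 10/6561.
∫_0^1/3 u² dx = 5/413343, so ||u||_L² = sqrt(35)/1701.
∫_0^1/3 (u')² dx = 10/6561, so ||u'||_L² = sqrt(10)/81.
Ratio ||u||_L² / ||u'||_L² = sqrt(14)/42.
Sharp Poincaré constant on H^1_0(0, 1/3) is C_P = L/π = 1/(3*π), achieved by sin(3*π·x).
A polynomial bump cannot attain the sharp Poincaré constant (only the first sine eigenfunction does), so the ratio is strictly less than C_P, consistent with ||u||_L² ≤ C_P ||u'||_L².


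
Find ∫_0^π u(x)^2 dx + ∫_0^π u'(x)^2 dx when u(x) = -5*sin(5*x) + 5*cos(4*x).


||u||_{H^1(0,π)}^2 = -8500/9 + 1075*π/2

u'(x) = -20*sin(4*x) - 25*cos(5*x).
Expand u² and (u')² and integrate term by term on (0, π), using: for integers n ≥ 1, ∫_0^π sin²(nx) dx = ∫_0^π cos²(nx) dx = π/2; for n ≠ n', ∫_0^π sin(nx)sin(n'x) dx = ∫_0^π cos(nx)cos(n'x) dx = 0; and by product-to-sum, ∫_0^π sin(nx)cos(n'x) dx = ½∫_0^π [sin((n+n')x) + sin((n−n')x)] dx, which is 0 when n+n' is even and 2n/(n²−n'²) when n+n' is odd (it need not vanish on (0, π)).
  u² squared terms: (-5)²·∫sin(5x)² dx = 25·π/2 = 25*π/2;  (5)²·∫cos(4x)² dx = 25·π/2 = 25*π/2.
  u² cross terms: 2·(-5)·(5)·∫sin(5x)·cos(4x) dx = -50·(10/9) = -500/9.
  So ∫_0^π u² dx = 25*π/2 + 25*π/2 − 500/9 = -500/9 + 25*π.
  (u')² squared terms: (-25)²·∫cos(5x)² dx = 625·π/2 = 625*π/2;  (-20)²·∫sin(4x)² dx = 400·π/2 = 200*π.
  (u')² cross terms: 2·(-25)·(-20)·∫cos(5x)·sin(4x) dx = 1000·(-8/9) = -8000/9.
  So ∫_0^π (u')² dx = 625*π/2 + 200*π − 8000/9 = -8000/9 + 1025*π/2.
||u||_{H^1}^2 = (-500/9 + 25*π) + (-8000/9 + 1025*π/2) = -8500/9 + 1075*π/2.
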